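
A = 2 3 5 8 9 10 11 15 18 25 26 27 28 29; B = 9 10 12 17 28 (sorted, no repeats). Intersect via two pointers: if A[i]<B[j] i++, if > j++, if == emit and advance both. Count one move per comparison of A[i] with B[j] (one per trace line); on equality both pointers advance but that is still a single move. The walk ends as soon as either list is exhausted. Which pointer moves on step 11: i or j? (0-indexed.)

[i=0,j=0] 2<9 → i++
[i=1,j=0] 3<9 → i++
[i=2,j=0] 5<9 → i++
[i=3,j=0] 8<9 → i++
[i=4,j=0] 9==9 emit → i++,j++
[i=5,j=1] 10==10 emit → i++,j++
[i=6,j=2] 11<12 → i++
[i=7,j=2] 15>12 → j++
[i=7,j=3] 15<17 → i++
[i=8,j=3] 18>17 → j++
[i=8,j=4] 18<28 → i++

i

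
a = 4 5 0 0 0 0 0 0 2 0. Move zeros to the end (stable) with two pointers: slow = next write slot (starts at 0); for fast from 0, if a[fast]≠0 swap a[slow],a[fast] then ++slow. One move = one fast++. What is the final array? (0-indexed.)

slow=0 fast=0: a[fast]=4≠0 swap→a[0]=4, slow++,fast++
slow=1 fast=1: a[fast]=5≠0 swap→a[1]=5, slow++,fast++
slow=2 fast=2: a[fast]=0, fast++
slow=2 fast=3: a[fast]=0, fast++
slow=2 fast=4: a[fast]=0, fast++
slow=2 fast=5: a[fast]=0, fast++
slow=2 fast=6: a[fast]=0, fast++
slow=2 fast=7: a[fast]=0, fast++
slow=2 fast=8: a[fast]=2≠0 swap→a[2]=2, slow++,fast++
slow=3 fast=9: a[fast]=0, fast++

[4, 5, 2, 0, 0, 0, 0, 0, 0, 0]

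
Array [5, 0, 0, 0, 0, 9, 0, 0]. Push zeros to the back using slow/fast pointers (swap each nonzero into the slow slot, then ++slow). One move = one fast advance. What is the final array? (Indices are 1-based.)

(s=1,f=1) a[fast]=5≠0 swap→a[1]=5 → slow++,fast++
(s=2,f=2) a[fast]=0 → fast++
(s=2,f=3) a[fast]=0 → fast++
(s=2,f=4) a[fast]=0 → fast++
(s=2,f=5) a[fast]=0 → fast++
(s=2,f=6) a[fast]=9≠0 swap→a[2]=9 → slow++,fast++
(s=3,f=7) a[fast]=0 → fast++
(s=3,f=8) a[fast]=0 → fast++

[5, 9, 0, 0, 0, 0, 0, 0]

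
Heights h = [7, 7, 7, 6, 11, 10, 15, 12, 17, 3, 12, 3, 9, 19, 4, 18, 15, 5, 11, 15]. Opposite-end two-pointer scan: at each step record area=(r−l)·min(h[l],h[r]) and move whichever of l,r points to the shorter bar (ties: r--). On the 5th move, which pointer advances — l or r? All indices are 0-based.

l

l=0 r=19: min(7,15)*19=133 best=133 *, l++
l=1 r=19: min(7,15)*18=126 best=133, l++
l=2 r=19: min(7,15)*17=119 best=133, l++
l=3 r=19: min(6,15)*16=96 best=133, l++
l=4 r=19: min(11,15)*15=165 best=165 *, l++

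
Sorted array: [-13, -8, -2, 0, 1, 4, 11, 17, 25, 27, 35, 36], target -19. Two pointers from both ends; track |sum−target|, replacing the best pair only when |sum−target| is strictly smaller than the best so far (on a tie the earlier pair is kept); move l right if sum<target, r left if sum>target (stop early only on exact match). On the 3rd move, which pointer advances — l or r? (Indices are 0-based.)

[0,11] -13+36=23 d=42 * → r--
[0,10] -13+35=22 d=41 * → r--
[0,9] -13+27=14 d=33 * → r--

r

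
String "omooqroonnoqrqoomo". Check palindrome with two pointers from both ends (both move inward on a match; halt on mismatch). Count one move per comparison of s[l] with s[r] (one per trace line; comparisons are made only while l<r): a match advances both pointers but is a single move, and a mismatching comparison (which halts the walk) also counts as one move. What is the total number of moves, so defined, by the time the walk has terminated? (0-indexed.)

l=0 r=17: 'o'=='o', l++,r--
l=1 r=16: 'm'=='m', l++,r--
l=2 r=15: 'o'=='o', l++,r--
l=3 r=14: 'o'=='o', l++,r--
l=4 r=13: 'q'=='q', l++,r--
l=5 r=12: 'r'=='r', l++,r--
l=6 r=11: 'o'!='q', stop

7 moves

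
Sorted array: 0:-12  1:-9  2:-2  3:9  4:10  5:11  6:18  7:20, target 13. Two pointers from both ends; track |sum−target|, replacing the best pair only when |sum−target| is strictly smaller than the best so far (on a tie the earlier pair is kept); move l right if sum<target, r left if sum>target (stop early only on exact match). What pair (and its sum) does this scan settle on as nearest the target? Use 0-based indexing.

[0,7] -12+20=8 d=5 * → l++
[1,7] -9+20=11 d=2 * → l++
[2,7] -2+20=18 d=5 → r--
[2,6] -2+18=16 d=3 → r--
[2,5] -2+11=9 d=4 → l++
[3,5] 9+11=20 d=7 → r--
[3,4] 9+10=19 d=6 → r--

pair (-9, 20) with sum 11 (|Δ|=2)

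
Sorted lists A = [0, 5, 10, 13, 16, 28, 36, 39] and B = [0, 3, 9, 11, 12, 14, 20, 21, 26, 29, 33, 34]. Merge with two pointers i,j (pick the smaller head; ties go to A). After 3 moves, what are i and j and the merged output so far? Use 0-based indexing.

[i=0,j=0] A[i]=0<=B[j]=0 take 0 → i++
[i=1,j=0] A[i]=5>B[j]=0 take 0 → j++
[i=1,j=1] A[i]=5>B[j]=3 take 3 → j++

i=1, j=2, merged so far=[0, 0, 3]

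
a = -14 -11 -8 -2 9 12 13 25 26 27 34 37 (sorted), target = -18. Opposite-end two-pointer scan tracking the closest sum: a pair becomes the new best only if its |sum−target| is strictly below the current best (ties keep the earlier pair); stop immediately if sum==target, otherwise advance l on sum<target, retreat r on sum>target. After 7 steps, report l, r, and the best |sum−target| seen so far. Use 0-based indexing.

l=0, r=4, best |Δ|=16

[0,11] -14+37=23 d=41 * → r--
[0,10] -14+34=20 d=38 * → r--
[0,9] -14+27=13 d=31 * → r--
[0,8] -14+26=12 d=30 * → r--
[0,7] -14+25=11 d=29 * → r--
[0,6] -14+13=-1 d=17 * → r--
[0,5] -14+12=-2 d=16 * → r--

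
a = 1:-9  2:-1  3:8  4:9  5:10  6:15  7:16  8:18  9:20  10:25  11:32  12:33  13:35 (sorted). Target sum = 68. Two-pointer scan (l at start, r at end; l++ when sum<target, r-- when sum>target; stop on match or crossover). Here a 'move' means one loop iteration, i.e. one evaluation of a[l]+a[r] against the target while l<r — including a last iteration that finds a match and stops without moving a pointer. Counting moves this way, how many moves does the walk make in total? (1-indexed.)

[1,13] -9+35=26 <68 → l++
[2,13] -1+35=34 <68 → l++
[3,13] 8+35=43 <68 → l++
[4,13] 9+35=44 <68 → l++
[5,13] 10+35=45 <68 → l++
[6,13] 15+35=50 <68 → l++
[7,13] 16+35=51 <68 → l++
[8,13] 18+35=53 <68 → l++
[9,13] 20+35=55 <68 → l++
[10,13] 25+35=60 <68 → l++
[11,13] 32+35=67 <68 → l++
[12,13] 33+35=68 → found

12 moves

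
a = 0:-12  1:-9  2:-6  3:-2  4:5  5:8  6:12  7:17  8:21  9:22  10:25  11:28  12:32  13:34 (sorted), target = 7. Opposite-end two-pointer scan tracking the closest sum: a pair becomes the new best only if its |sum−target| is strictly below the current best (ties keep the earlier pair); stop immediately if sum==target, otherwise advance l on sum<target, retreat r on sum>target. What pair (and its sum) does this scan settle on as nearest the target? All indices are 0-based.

[0,13] -12+34=22 d=15 * → r--
[0,12] -12+32=20 d=13 * → r--
[0,11] -12+28=16 d=9 * → r--
[0,10] -12+25=13 d=6 * → r--
[0,9] -12+22=10 d=3 * → r--
[0,8] -12+21=9 d=2 * → r--
[0,7] -12+17=5 d=2 → l++
[1,7] -9+17=8 d=1 * → r--
[1,6] -9+12=3 d=4 → l++
[2,6] -6+12=6 d=1 → l++
[3,6] -2+12=10 d=3 → r--
[3,5] -2+8=6 d=1 → l++
[4,5] 5+8=13 d=6 → r--

pair (-9, 17) with sum 8 (|Δ|=1)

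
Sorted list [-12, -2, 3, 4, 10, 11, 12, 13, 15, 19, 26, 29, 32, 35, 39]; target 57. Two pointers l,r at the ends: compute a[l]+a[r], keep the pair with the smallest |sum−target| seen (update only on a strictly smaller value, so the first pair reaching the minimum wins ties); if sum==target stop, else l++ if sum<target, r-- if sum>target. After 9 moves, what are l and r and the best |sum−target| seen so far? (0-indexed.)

l=9, r=14, best |Δ|=3

[0,14] -12+39=27 d=30 * → l++
[1,14] -2+39=37 d=20 * → l++
[2,14] 3+39=42 d=15 * → l++
[3,14] 4+39=43 d=14 * → l++
[4,14] 10+39=49 d=8 * → l++
[5,14] 11+39=50 d=7 * → l++
[6,14] 12+39=51 d=6 * → l++
[7,14] 13+39=52 d=5 * → l++
[8,14] 15+39=54 d=3 * → l++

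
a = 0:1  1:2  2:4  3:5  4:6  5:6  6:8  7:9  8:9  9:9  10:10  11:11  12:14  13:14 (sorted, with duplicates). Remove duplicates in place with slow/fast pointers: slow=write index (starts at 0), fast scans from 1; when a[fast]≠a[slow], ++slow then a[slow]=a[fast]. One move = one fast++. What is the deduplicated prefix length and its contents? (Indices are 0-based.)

length 10; prefix = [1, 2, 4, 5, 6, 8, 9, 10, 11, 14]

(s=0,f=1) a[fast]=2≠a[slow]=1 write a[1]=2 → slow++,fast++
(s=1,f=2) a[fast]=4≠a[slow]=2 write a[2]=4 → slow++,fast++
(s=2,f=3) a[fast]=5≠a[slow]=4 write a[3]=5 → slow++,fast++
(s=3,f=4) a[fast]=6≠a[slow]=5 write a[4]=6 → slow++,fast++
(s=4,f=5) a[fast]=6=a[slow] dup → fast++
(s=4,f=6) a[fast]=8≠a[slow]=6 write a[5]=8 → slow++,fast++
(s=5,f=7) a[fast]=9≠a[slow]=8 write a[6]=9 → slow++,fast++
(s=6,f=8) a[fast]=9=a[slow] dup → fast++
(s=6,f=9) a[fast]=9=a[slow] dup → fast++
(s=6,f=10) a[fast]=10≠a[slow]=9 write a[7]=10 → slow++,fast++
(s=7,f=11) a[fast]=11≠a[slow]=10 write a[8]=11 → slow++,fast++
(s=8,f=12) a[fast]=14≠a[slow]=11 write a[9]=14 → slow++,fast++
(s=9,f=13) a[fast]=14=a[slow] dup → fast++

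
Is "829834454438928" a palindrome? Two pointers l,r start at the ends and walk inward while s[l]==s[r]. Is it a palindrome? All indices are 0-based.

palindrome

l=0 r=14: '8'=='8', l++,r--
l=1 r=13: '2'=='2', l++,r--
l=2 r=12: '9'=='9', l++,r--
l=3 r=11: '8'=='8', l++,r--
l=4 r=10: '3'=='3', l++,r--
l=5 r=9: '4'=='4', l++,r--
l=6 r=8: '4'=='4', l++,r--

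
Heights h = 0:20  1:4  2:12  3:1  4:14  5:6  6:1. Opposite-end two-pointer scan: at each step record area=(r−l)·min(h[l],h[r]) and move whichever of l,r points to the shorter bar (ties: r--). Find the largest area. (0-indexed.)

max area = 56

[0,6] min(20,1)*6=6 best=6 * → r--
[0,5] min(20,6)*5=30 best=30 * → r--
[0,4] min(20,14)*4=56 best=56 * → r--
[0,3] min(20,1)*3=3 best=56 → r--
[0,2] min(20,12)*2=24 best=56 → r--
[0,1] min(20,4)*1=4 best=56 → r--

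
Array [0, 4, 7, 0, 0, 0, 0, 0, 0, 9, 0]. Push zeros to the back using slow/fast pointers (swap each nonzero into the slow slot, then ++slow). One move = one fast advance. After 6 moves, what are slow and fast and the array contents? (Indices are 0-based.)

slow=2, fast=6, a=[4, 7, 0, 0, 0, 0, 0, 0, 0, 9, 0]

slow=0 fast=0: a[fast]=0, fast++
slow=0 fast=1: a[fast]=4≠0 swap→a[0]=4, slow++,fast++
slow=1 fast=2: a[fast]=7≠0 swap→a[1]=7, slow++,fast++
slow=2 fast=3: a[fast]=0, fast++
slow=2 fast=4: a[fast]=0, fast++
slow=2 fast=5: a[fast]=0, fast++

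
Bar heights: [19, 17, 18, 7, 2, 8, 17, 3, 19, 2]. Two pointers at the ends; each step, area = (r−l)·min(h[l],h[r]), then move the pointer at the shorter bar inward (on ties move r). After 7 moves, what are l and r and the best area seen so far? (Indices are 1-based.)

[1,10] min(19,2)*9=18 best=18 * → r--
[1,9] min(19,19)*8=152 best=152 * → r--
[1,8] min(19,3)*7=21 best=152 → r--
[1,7] min(19,17)*6=102 best=152 → r--
[1,6] min(19,8)*5=40 best=152 → r--
[1,5] min(19,2)*4=8 best=152 → r--
[1,4] min(19,7)*3=21 best=152 → r--

l=1, r=3, best area=152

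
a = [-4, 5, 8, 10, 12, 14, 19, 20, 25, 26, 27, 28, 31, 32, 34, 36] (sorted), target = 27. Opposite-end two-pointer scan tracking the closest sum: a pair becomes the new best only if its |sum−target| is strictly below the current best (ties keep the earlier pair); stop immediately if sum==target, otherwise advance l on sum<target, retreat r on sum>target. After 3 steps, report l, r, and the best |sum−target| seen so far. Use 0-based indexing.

[0,15] -4+36=32 d=5 * → r--
[0,14] -4+34=30 d=3 * → r--
[0,13] -4+32=28 d=1 * → r--

l=0, r=12, best |Δ|=1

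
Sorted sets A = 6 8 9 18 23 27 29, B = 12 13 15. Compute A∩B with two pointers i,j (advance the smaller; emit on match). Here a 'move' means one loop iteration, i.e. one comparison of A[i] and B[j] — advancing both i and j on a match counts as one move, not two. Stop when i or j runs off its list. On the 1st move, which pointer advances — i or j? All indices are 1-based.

i

i=1 j=1: 6<12, i++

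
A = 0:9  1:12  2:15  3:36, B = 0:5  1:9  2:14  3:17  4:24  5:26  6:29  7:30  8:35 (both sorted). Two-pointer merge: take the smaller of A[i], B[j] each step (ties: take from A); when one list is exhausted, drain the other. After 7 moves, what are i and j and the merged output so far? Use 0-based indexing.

i=3, j=4, merged so far=[5, 9, 9, 12, 14, 15, 17]

i=0 j=0: A[i]=9>B[j]=5 take 5, j++
i=0 j=1: A[i]=9<=B[j]=9 take 9, i++
i=1 j=1: A[i]=12>B[j]=9 take 9, j++
i=1 j=2: A[i]=12<=B[j]=14 take 12, i++
i=2 j=2: A[i]=15>B[j]=14 take 14, j++
i=2 j=3: A[i]=15<=B[j]=17 take 15, i++
i=3 j=3: A[i]=36>B[j]=17 take 17, j++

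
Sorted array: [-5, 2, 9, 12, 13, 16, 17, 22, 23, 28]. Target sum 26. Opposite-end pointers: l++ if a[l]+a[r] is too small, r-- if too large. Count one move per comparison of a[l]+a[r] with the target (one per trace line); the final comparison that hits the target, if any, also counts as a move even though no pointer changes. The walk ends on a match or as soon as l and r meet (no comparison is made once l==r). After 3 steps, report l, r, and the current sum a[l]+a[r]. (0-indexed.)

l=0 r=9: -5+28=23 <26, l++
l=1 r=9: 2+28=30 >26, r--
l=1 r=8: 2+23=25 <26, l++

l=2, r=8, sum=32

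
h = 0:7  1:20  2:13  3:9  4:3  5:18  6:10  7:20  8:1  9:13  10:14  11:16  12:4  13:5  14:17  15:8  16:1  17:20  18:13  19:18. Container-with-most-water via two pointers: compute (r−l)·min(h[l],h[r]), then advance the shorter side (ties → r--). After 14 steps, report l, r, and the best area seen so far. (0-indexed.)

[0,19] min(7,18)*19=133 best=133 * → l++
[1,19] min(20,18)*18=324 best=324 * → r--
[1,18] min(20,13)*17=221 best=324 → r--
[1,17] min(20,20)*16=320 best=324 → r--
[1,16] min(20,1)*15=15 best=324 → r--
[1,15] min(20,8)*14=112 best=324 → r--
[1,14] min(20,17)*13=221 best=324 → r--
[1,13] min(20,5)*12=60 best=324 → r--
[1,12] min(20,4)*11=44 best=324 → r--
[1,11] min(20,16)*10=160 best=324 → r--
[1,10] min(20,14)*9=126 best=324 → r--
[1,9] min(20,13)*8=104 best=324 → r--
[1,8] min(20,1)*7=7 best=324 → r--
[1,7] min(20,20)*6=120 best=324 → r--

l=1, r=6, best area=324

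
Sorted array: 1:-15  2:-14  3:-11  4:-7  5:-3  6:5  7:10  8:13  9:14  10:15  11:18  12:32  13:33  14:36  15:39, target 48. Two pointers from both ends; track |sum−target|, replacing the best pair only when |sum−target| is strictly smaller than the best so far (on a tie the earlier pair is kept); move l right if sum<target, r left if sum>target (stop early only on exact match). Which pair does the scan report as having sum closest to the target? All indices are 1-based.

[1,15] -15+39=24 d=24 * → l++
[2,15] -14+39=25 d=23 * → l++
[3,15] -11+39=28 d=20 * → l++
[4,15] -7+39=32 d=16 * → l++
[5,15] -3+39=36 d=12 * → l++
[6,15] 5+39=44 d=4 * → l++
[7,15] 10+39=49 d=1 * → r--
[7,14] 10+36=46 d=2 → l++
[8,14] 13+36=49 d=1 → r--
[8,13] 13+33=46 d=2 → l++
[9,13] 14+33=47 d=1 → l++
[10,13] 15+33=48 d=0 * → stop

pair (15, 33) with sum 48 (|Δ|=0)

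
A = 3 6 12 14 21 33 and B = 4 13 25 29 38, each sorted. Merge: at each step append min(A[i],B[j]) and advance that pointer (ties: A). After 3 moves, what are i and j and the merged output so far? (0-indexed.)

[i=0,j=0] A[i]=3<=B[j]=4 take 3 → i++
[i=1,j=0] A[i]=6>B[j]=4 take 4 → j++
[i=1,j=1] A[i]=6<=B[j]=13 take 6 → i++

i=2, j=1, merged so far=[3, 4, 6]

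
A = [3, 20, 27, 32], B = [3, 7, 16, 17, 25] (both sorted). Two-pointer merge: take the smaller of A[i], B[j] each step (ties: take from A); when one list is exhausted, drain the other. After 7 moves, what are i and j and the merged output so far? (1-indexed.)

i=1 j=1: A[i]=3<=B[j]=3 take 3, i++
i=2 j=1: A[i]=20>B[j]=3 take 3, j++
i=2 j=2: A[i]=20>B[j]=7 take 7, j++
i=2 j=3: A[i]=20>B[j]=16 take 16, j++
i=2 j=4: A[i]=20>B[j]=17 take 17, j++
i=2 j=5: A[i]=20<=B[j]=25 take 20, i++
i=3 j=5: A[i]=27>B[j]=25 take 25, j++

i=3, j=6, merged so far=[3, 3, 7, 16, 17, 20, 25]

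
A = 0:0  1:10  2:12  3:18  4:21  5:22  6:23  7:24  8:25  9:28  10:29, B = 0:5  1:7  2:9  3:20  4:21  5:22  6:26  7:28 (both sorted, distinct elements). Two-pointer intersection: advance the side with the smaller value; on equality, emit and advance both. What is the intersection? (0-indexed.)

[i=0,j=0] 0<5 → i++
[i=1,j=0] 10>5 → j++
[i=1,j=1] 10>7 → j++
[i=1,j=2] 10>9 → j++
[i=1,j=3] 10<20 → i++
[i=2,j=3] 12<20 → i++
[i=3,j=3] 18<20 → i++
[i=4,j=3] 21>20 → j++
[i=4,j=4] 21==21 emit → i++,j++
[i=5,j=5] 22==22 emit → i++,j++
[i=6,j=6] 23<26 → i++
[i=7,j=6] 24<26 → i++
[i=8,j=6] 25<26 → i++
[i=9,j=6] 28>26 → j++
[i=9,j=7] 28==28 emit → i++,j++

intersection = [21, 22, 28]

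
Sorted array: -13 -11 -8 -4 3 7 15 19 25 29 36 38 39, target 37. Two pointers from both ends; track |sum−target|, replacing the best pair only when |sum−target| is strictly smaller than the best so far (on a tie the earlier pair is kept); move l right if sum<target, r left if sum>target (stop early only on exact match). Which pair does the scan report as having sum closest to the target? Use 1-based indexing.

[1,13] -13+39=26 d=11 * → l++
[2,13] -11+39=28 d=9 * → l++
[3,13] -8+39=31 d=6 * → l++
[4,13] -4+39=35 d=2 * → l++
[5,13] 3+39=42 d=5 → r--
[5,12] 3+38=41 d=4 → r--
[5,11] 3+36=39 d=2 → r--
[5,10] 3+29=32 d=5 → l++
[6,10] 7+29=36 d=1 * → l++
[7,10] 15+29=44 d=7 → r--
[7,9] 15+25=40 d=3 → r--
[7,8] 15+19=34 d=3 → l++

pair (7, 29) with sum 36 (|Δ|=1)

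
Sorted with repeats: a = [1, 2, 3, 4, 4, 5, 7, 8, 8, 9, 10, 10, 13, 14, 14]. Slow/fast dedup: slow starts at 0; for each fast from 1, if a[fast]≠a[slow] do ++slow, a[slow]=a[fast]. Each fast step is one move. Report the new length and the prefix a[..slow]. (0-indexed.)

length 11; prefix = [1, 2, 3, 4, 5, 7, 8, 9, 10, 13, 14]

slow=0 fast=1: a[fast]=2≠a[slow]=1 write a[1]=2, slow++,fast++
slow=1 fast=2: a[fast]=3≠a[slow]=2 write a[2]=3, slow++,fast++
slow=2 fast=3: a[fast]=4≠a[slow]=3 write a[3]=4, slow++,fast++
slow=3 fast=4: a[fast]=4=a[slow] dup, fast++
slow=3 fast=5: a[fast]=5≠a[slow]=4 write a[4]=5, slow++,fast++
slow=4 fast=6: a[fast]=7≠a[slow]=5 write a[5]=7, slow++,fast++
slow=5 fast=7: a[fast]=8≠a[slow]=7 write a[6]=8, slow++,fast++
slow=6 fast=8: a[fast]=8=a[slow] dup, fast++
slow=6 fast=9: a[fast]=9≠a[slow]=8 write a[7]=9, slow++,fast++
slow=7 fast=10: a[fast]=10≠a[slow]=9 write a[8]=10, slow++,fast++
slow=8 fast=11: a[fast]=10=a[slow] dup, fast++
slow=8 fast=12: a[fast]=13≠a[slow]=10 write a[9]=13, slow++,fast++
slow=9 fast=13: a[fast]=14≠a[slow]=13 write a[10]=14, slow++,fast++
slow=10 fast=14: a[fast]=14=a[slow] dup, fast++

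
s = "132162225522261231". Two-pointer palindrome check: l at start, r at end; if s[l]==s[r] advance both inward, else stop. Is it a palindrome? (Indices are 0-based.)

l=0 r=17: '1'=='1', l++,r--
l=1 r=16: '3'=='3', l++,r--
l=2 r=15: '2'=='2', l++,r--
l=3 r=14: '1'=='1', l++,r--
l=4 r=13: '6'=='6', l++,r--
l=5 r=12: '2'=='2', l++,r--
l=6 r=11: '2'=='2', l++,r--
l=7 r=10: '2'=='2', l++,r--
l=8 r=9: '5'=='5', l++,r--

palindrome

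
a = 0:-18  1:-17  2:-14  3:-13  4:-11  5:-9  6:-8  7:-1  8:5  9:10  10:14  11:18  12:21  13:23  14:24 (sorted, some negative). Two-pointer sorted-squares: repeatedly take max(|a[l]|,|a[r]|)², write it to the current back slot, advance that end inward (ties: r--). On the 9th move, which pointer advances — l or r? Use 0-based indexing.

l

l=0 r=14: |-18|<=|24| out[14]=576, r--
l=0 r=13: |-18|<=|23| out[13]=529, r--
l=0 r=12: |-18|<=|21| out[12]=441, r--
l=0 r=11: |-18|<=|18| out[11]=324, r--
l=0 r=10: |-18|>|14| out[10]=324, l++
l=1 r=10: |-17|>|14| out[9]=289, l++
l=2 r=10: |-14|<=|14| out[8]=196, r--
l=2 r=9: |-14|>|10| out[7]=196, l++
l=3 r=9: |-13|>|10| out[6]=169, l++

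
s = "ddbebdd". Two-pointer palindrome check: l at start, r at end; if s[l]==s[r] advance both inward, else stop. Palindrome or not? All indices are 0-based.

[0,6] 'd'=='d' → l++,r--
[1,5] 'd'=='d' → l++,r--
[2,4] 'b'=='b' → l++,r--

palindrome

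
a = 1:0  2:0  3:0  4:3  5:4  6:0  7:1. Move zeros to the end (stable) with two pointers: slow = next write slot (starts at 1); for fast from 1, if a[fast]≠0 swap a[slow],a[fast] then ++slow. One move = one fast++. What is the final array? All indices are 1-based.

(s=1,f=1) a[fast]=0 → fast++
(s=1,f=2) a[fast]=0 → fast++
(s=1,f=3) a[fast]=0 → fast++
(s=1,f=4) a[fast]=3≠0 swap→a[1]=3 → slow++,fast++
(s=2,f=5) a[fast]=4≠0 swap→a[2]=4 → slow++,fast++
(s=3,f=6) a[fast]=0 → fast++
(s=3,f=7) a[fast]=1≠0 swap→a[3]=1 → slow++,fast++

[3, 4, 1, 0, 0, 0, 0]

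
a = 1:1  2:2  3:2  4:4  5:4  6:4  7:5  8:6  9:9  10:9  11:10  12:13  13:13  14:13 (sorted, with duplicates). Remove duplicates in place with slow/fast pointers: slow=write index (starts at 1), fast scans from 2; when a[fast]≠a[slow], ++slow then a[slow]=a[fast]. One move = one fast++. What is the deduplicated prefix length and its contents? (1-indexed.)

(s=1,f=2) a[fast]=2≠a[slow]=1 write a[2]=2 → slow++,fast++
(s=2,f=3) a[fast]=2=a[slow] dup → fast++
(s=2,f=4) a[fast]=4≠a[slow]=2 write a[3]=4 → slow++,fast++
(s=3,f=5) a[fast]=4=a[slow] dup → fast++
(s=3,f=6) a[fast]=4=a[slow] dup → fast++
(s=3,f=7) a[fast]=5≠a[slow]=4 write a[4]=5 → slow++,fast++
(s=4,f=8) a[fast]=6≠a[slow]=5 write a[5]=6 → slow++,fast++
(s=5,f=9) a[fast]=9≠a[slow]=6 write a[6]=9 → slow++,fast++
(s=6,f=10) a[fast]=9=a[slow] dup → fast++
(s=6,f=11) a[fast]=10≠a[slow]=9 write a[7]=10 → slow++,fast++
(s=7,f=12) a[fast]=13≠a[slow]=10 write a[8]=13 → slow++,fast++
(s=8,f=13) a[fast]=13=a[slow] dup → fast++
(s=8,f=14) a[fast]=13=a[slow] dup → fast++

length 8; prefix = [1, 2, 4, 5, 6, 9, 10, 13]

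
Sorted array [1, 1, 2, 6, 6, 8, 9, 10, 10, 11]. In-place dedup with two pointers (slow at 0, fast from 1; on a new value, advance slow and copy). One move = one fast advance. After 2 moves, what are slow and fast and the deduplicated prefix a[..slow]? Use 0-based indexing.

slow=0 fast=1: a[fast]=1=a[slow] dup, fast++
slow=0 fast=2: a[fast]=2≠a[slow]=1 write a[1]=2, slow++,fast++

slow=1, fast=3, prefix=[1, 2]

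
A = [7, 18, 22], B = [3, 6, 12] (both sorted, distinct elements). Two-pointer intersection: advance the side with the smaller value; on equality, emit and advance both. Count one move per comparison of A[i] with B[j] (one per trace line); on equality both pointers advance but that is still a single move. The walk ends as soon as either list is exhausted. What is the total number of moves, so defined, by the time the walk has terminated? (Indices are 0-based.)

4 moves

[i=0,j=0] 7>3 → j++
[i=0,j=1] 7>6 → j++
[i=0,j=2] 7<12 → i++
[i=1,j=2] 18>12 → j++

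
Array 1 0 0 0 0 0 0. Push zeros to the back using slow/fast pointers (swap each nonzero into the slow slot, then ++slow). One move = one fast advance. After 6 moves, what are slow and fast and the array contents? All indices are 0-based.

slow=1, fast=6, a=[1, 0, 0, 0, 0, 0, 0]

slow=0 fast=0: a[fast]=1≠0 swap→a[0]=1, slow++,fast++
slow=1 fast=1: a[fast]=0, fast++
slow=1 fast=2: a[fast]=0, fast++
slow=1 fast=3: a[fast]=0, fast++
slow=1 fast=4: a[fast]=0, fast++
slow=1 fast=5: a[fast]=0, fast++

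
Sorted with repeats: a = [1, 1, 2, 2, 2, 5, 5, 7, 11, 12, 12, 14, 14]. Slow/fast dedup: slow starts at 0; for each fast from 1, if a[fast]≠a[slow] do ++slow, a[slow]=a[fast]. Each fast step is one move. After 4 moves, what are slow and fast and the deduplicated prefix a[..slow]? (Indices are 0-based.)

slow=0 fast=1: a[fast]=1=a[slow] dup, fast++
slow=0 fast=2: a[fast]=2≠a[slow]=1 write a[1]=2, slow++,fast++
slow=1 fast=3: a[fast]=2=a[slow] dup, fast++
slow=1 fast=4: a[fast]=2=a[slow] dup, fast++

slow=1, fast=5, prefix=[1, 2]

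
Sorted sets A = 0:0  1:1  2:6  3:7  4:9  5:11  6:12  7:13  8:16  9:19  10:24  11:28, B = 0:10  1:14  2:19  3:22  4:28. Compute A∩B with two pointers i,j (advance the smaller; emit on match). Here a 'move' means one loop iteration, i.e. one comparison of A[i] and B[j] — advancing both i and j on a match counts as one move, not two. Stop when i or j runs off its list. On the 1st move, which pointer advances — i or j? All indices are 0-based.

i

i=0 j=0: 0<10, i++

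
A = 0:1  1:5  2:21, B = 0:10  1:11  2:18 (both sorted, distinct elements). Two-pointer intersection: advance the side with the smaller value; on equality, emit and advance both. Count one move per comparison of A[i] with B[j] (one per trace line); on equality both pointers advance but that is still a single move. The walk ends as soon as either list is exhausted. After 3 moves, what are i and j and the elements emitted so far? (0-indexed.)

i=2, j=1, emitted=[]

[i=0,j=0] 1<10 → i++
[i=1,j=0] 5<10 → i++
[i=2,j=0] 21>10 → j++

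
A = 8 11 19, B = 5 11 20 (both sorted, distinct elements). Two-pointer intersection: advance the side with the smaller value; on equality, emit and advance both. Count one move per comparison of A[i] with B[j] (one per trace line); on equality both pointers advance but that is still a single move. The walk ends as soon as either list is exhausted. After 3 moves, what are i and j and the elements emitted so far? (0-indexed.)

i=0 j=0: 8>5, j++
i=0 j=1: 8<11, i++
i=1 j=1: 11==11 emit, i++,j++

i=2, j=2, emitted=[11]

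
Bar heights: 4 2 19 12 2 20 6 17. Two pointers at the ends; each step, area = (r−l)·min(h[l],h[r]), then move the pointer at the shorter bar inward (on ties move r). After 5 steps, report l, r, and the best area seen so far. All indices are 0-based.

[0,7] min(4,17)*7=28 best=28 * → l++
[1,7] min(2,17)*6=12 best=28 → l++
[2,7] min(19,17)*5=85 best=85 * → r--
[2,6] min(19,6)*4=24 best=85 → r--
[2,5] min(19,20)*3=57 best=85 → l++

l=3, r=5, best area=85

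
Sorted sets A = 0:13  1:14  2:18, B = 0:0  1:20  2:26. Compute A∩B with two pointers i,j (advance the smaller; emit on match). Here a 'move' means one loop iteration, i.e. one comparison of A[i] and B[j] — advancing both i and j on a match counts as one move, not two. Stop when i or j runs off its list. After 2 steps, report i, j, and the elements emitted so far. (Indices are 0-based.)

i=1, j=1, emitted=[]

[i=0,j=0] 13>0 → j++
[i=0,j=1] 13<20 → i++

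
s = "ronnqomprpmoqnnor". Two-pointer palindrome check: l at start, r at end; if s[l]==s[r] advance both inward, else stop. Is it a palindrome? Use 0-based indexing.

palindrome

l=0 r=16: 'r'=='r', l++,r--
l=1 r=15: 'o'=='o', l++,r--
l=2 r=14: 'n'=='n', l++,r--
l=3 r=13: 'n'=='n', l++,r--
l=4 r=12: 'q'=='q', l++,r--
l=5 r=11: 'o'=='o', l++,r--
l=6 r=10: 'm'=='m', l++,r--
l=7 r=9: 'p'=='p', l++,r--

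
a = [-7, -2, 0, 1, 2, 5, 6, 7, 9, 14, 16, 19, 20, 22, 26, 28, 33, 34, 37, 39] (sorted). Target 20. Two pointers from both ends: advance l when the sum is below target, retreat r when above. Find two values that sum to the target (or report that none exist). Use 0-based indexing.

[0,19] -7+39=32 >20 → r--
[0,18] -7+37=30 >20 → r--
[0,17] -7+34=27 >20 → r--
[0,16] -7+33=26 >20 → r--
[0,15] -7+28=21 >20 → r--
[0,14] -7+26=19 <20 → l++
[1,14] -2+26=24 >20 → r--
[1,13] -2+22=20 → found

(-2, 22)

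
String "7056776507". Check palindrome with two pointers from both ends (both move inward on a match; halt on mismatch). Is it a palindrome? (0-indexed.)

palindrome

[0,9] '7'=='7' → l++,r--
[1,8] '0'=='0' → l++,r--
[2,7] '5'=='5' → l++,r--
[3,6] '6'=='6' → l++,r--
[4,5] '7'=='7' → l++,r--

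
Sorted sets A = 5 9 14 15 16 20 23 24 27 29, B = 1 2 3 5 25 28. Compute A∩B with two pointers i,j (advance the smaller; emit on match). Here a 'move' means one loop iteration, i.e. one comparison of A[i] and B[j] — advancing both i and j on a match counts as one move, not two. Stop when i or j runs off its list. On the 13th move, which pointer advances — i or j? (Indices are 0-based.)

i

i=0 j=0: 5>1, j++
i=0 j=1: 5>2, j++
i=0 j=2: 5>3, j++
i=0 j=3: 5==5 emit, i++,j++
i=1 j=4: 9<25, i++
i=2 j=4: 14<25, i++
i=3 j=4: 15<25, i++
i=4 j=4: 16<25, i++
i=5 j=4: 20<25, i++
i=6 j=4: 23<25, i++
i=7 j=4: 24<25, i++
i=8 j=4: 27>25, j++
i=8 j=5: 27<28, i++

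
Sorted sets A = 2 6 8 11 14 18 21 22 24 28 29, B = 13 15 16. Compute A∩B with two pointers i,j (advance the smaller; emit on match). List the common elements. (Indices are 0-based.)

[i=0,j=0] 2<13 → i++
[i=1,j=0] 6<13 → i++
[i=2,j=0] 8<13 → i++
[i=3,j=0] 11<13 → i++
[i=4,j=0] 14>13 → j++
[i=4,j=1] 14<15 → i++
[i=5,j=1] 18>15 → j++
[i=5,j=2] 18>16 → j++

intersection = []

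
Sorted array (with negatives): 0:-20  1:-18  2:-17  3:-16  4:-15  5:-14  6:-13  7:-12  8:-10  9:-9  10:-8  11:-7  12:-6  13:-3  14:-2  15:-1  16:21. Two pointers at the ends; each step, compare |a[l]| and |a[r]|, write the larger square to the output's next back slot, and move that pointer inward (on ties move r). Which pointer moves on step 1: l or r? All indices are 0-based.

l=0 r=16: |-20|<=|21| out[16]=441, r--

r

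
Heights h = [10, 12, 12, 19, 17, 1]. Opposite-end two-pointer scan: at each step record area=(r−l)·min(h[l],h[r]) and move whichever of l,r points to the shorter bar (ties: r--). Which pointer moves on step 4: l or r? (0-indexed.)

l=0 r=5: min(10,1)*5=5 best=5 *, r--
l=0 r=4: min(10,17)*4=40 best=40 *, l++
l=1 r=4: min(12,17)*3=36 best=40, l++
l=2 r=4: min(12,17)*2=24 best=40, l++

l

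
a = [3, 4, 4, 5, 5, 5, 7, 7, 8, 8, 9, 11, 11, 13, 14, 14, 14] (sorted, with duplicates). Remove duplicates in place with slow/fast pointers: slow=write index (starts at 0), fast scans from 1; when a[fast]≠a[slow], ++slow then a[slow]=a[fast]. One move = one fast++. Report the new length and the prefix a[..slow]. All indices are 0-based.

length 9; prefix = [3, 4, 5, 7, 8, 9, 11, 13, 14]

(s=0,f=1) a[fast]=4≠a[slow]=3 write a[1]=4 → slow++,fast++
(s=1,f=2) a[fast]=4=a[slow] dup → fast++
(s=1,f=3) a[fast]=5≠a[slow]=4 write a[2]=5 → slow++,fast++
(s=2,f=4) a[fast]=5=a[slow] dup → fast++
(s=2,f=5) a[fast]=5=a[slow] dup → fast++
(s=2,f=6) a[fast]=7≠a[slow]=5 write a[3]=7 → slow++,fast++
(s=3,f=7) a[fast]=7=a[slow] dup → fast++
(s=3,f=8) a[fast]=8≠a[slow]=7 write a[4]=8 → slow++,fast++
(s=4,f=9) a[fast]=8=a[slow] dup → fast++
(s=4,f=10) a[fast]=9≠a[slow]=8 write a[5]=9 → slow++,fast++
(s=5,f=11) a[fast]=11≠a[slow]=9 write a[6]=11 → slow++,fast++
(s=6,f=12) a[fast]=11=a[slow] dup → fast++
(s=6,f=13) a[fast]=13≠a[slow]=11 write a[7]=13 → slow++,fast++
(s=7,f=14) a[fast]=14≠a[slow]=13 write a[8]=14 → slow++,fast++
(s=8,f=15) a[fast]=14=a[slow] dup → fast++
(s=8,f=16) a[fast]=14=a[slow] dup → fast++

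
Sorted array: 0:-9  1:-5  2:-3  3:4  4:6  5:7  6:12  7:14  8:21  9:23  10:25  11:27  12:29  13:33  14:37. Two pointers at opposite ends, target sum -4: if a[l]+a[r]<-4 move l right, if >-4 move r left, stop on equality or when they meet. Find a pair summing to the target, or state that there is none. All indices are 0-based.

no pair

[0,14] -9+37=28 >-4 → r--
[0,13] -9+33=24 >-4 → r--
[0,12] -9+29=20 >-4 → r--
[0,11] -9+27=18 >-4 → r--
[0,10] -9+25=16 >-4 → r--
[0,9] -9+23=14 >-4 → r--
[0,8] -9+21=12 >-4 → r--
[0,7] -9+14=5 >-4 → r--
[0,6] -9+12=3 >-4 → r--
[0,5] -9+7=-2 >-4 → r--
[0,4] -9+6=-3 >-4 → r--
[0,3] -9+4=-5 <-4 → l++
[1,3] -5+4=-1 >-4 → r--
[1,2] -5+-3=-8 <-4 → l++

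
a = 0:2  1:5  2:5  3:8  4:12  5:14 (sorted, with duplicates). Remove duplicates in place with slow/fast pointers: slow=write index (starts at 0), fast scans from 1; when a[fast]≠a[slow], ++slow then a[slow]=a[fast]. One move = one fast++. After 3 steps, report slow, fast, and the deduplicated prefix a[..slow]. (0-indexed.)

slow=2, fast=4, prefix=[2, 5, 8]

(s=0,f=1) a[fast]=5≠a[slow]=2 write a[1]=5 → slow++,fast++
(s=1,f=2) a[fast]=5=a[slow] dup → fast++
(s=1,f=3) a[fast]=8≠a[slow]=5 write a[2]=8 → slow++,fast++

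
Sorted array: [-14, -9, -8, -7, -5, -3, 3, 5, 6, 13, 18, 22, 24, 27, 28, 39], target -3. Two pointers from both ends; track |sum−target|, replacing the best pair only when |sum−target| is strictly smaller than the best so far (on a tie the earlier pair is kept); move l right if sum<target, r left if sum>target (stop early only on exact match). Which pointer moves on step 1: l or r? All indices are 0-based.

l=0 r=15: -14+39=25 d=28 *, r--

r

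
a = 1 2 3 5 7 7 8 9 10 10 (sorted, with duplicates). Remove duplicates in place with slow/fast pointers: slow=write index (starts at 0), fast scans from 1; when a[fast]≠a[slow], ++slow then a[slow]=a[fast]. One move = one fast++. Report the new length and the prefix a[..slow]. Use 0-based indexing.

slow=0 fast=1: a[fast]=2≠a[slow]=1 write a[1]=2, slow++,fast++
slow=1 fast=2: a[fast]=3≠a[slow]=2 write a[2]=3, slow++,fast++
slow=2 fast=3: a[fast]=5≠a[slow]=3 write a[3]=5, slow++,fast++
slow=3 fast=4: a[fast]=7≠a[slow]=5 write a[4]=7, slow++,fast++
slow=4 fast=5: a[fast]=7=a[slow] dup, fast++
slow=4 fast=6: a[fast]=8≠a[slow]=7 write a[5]=8, slow++,fast++
slow=5 fast=7: a[fast]=9≠a[slow]=8 write a[6]=9, slow++,fast++
slow=6 fast=8: a[fast]=10≠a[slow]=9 write a[7]=10, slow++,fast++
slow=7 fast=9: a[fast]=10=a[slow] dup, fast++

length 8; prefix = [1, 2, 3, 5, 7, 8, 9, 10]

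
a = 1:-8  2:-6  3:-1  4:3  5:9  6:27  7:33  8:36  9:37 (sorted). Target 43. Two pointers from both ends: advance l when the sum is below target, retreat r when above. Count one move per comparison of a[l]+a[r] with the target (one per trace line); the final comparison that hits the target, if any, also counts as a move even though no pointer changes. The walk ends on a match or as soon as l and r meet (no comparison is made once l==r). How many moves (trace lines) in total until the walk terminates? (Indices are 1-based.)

8 moves

l=1 r=9: -8+37=29 <43, l++
l=2 r=9: -6+37=31 <43, l++
l=3 r=9: -1+37=36 <43, l++
l=4 r=9: 3+37=40 <43, l++
l=5 r=9: 9+37=46 >43, r--
l=5 r=8: 9+36=45 >43, r--
l=5 r=7: 9+33=42 <43, l++
l=6 r=7: 27+33=60 >43, r--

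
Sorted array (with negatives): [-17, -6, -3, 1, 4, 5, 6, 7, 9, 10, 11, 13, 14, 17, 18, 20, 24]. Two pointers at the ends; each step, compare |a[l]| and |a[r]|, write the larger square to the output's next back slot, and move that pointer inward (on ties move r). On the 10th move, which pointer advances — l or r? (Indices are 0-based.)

l=0 r=16: |-17|<=|24| out[16]=576, r--
l=0 r=15: |-17|<=|20| out[15]=400, r--
l=0 r=14: |-17|<=|18| out[14]=324, r--
l=0 r=13: |-17|<=|17| out[13]=289, r--
l=0 r=12: |-17|>|14| out[12]=289, l++
l=1 r=12: |-6|<=|14| out[11]=196, r--
l=1 r=11: |-6|<=|13| out[10]=169, r--
l=1 r=10: |-6|<=|11| out[9]=121, r--
l=1 r=9: |-6|<=|10| out[8]=100, r--
l=1 r=8: |-6|<=|9| out[7]=81, r--

r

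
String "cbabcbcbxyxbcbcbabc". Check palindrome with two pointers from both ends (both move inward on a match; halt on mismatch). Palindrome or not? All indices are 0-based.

l=0 r=18: 'c'=='c', l++,r--
l=1 r=17: 'b'=='b', l++,r--
l=2 r=16: 'a'=='a', l++,r--
l=3 r=15: 'b'=='b', l++,r--
l=4 r=14: 'c'=='c', l++,r--
l=5 r=13: 'b'=='b', l++,r--
l=6 r=12: 'c'=='c', l++,r--
l=7 r=11: 'b'=='b', l++,r--
l=8 r=10: 'x'=='x', l++,r--

palindrome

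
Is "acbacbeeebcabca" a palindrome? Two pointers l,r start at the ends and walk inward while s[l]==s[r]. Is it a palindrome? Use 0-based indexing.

l=0 r=14: 'a'=='a', l++,r--
l=1 r=13: 'c'=='c', l++,r--
l=2 r=12: 'b'=='b', l++,r--
l=3 r=11: 'a'=='a', l++,r--
l=4 r=10: 'c'=='c', l++,r--
l=5 r=9: 'b'=='b', l++,r--
l=6 r=8: 'e'=='e', l++,r--

palindrome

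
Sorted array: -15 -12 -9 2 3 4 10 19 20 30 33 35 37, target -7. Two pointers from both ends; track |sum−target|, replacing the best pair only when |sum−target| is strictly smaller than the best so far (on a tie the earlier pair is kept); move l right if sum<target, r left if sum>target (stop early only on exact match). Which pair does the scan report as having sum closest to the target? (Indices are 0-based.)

pair (-9, 2) with sum -7 (|Δ|=0)

[0,12] -15+37=22 d=29 * → r--
[0,11] -15+35=20 d=27 * → r--
[0,10] -15+33=18 d=25 * → r--
[0,9] -15+30=15 d=22 * → r--
[0,8] -15+20=5 d=12 * → r--
[0,7] -15+19=4 d=11 * → r--
[0,6] -15+10=-5 d=2 * → r--
[0,5] -15+4=-11 d=4 → l++
[1,5] -12+4=-8 d=1 * → l++
[2,5] -9+4=-5 d=2 → r--
[2,4] -9+3=-6 d=1 → r--
[2,3] -9+2=-7 d=0 * → stop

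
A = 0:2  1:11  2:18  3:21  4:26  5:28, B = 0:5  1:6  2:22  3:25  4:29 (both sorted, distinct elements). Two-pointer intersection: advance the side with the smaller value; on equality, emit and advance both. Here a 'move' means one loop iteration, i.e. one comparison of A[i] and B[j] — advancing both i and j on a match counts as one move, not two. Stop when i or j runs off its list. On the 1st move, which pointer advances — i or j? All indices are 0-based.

i

[i=0,j=0] 2<5 → i++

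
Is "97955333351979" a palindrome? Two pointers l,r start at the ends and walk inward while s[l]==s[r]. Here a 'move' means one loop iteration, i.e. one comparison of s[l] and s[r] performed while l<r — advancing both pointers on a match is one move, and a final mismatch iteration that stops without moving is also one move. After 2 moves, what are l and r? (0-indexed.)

l=2, r=11

[0,13] '9'=='9' → l++,r--
[1,12] '7'=='7' → l++,r--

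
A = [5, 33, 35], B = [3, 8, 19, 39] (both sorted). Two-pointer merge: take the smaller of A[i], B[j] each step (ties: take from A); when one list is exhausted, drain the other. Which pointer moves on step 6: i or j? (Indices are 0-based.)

i=0 j=0: A[i]=5>B[j]=3 take 3, j++
i=0 j=1: A[i]=5<=B[j]=8 take 5, i++
i=1 j=1: A[i]=33>B[j]=8 take 8, j++
i=1 j=2: A[i]=33>B[j]=19 take 19, j++
i=1 j=3: A[i]=33<=B[j]=39 take 33, i++
i=2 j=3: A[i]=35<=B[j]=39 take 35, i++

i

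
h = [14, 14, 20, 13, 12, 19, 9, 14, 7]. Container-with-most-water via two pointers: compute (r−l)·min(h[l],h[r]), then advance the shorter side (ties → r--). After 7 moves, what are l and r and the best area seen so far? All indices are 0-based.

l=2, r=3, best area=98

[0,8] min(14,7)*8=56 best=56 * → r--
[0,7] min(14,14)*7=98 best=98 * → r--
[0,6] min(14,9)*6=54 best=98 → r--
[0,5] min(14,19)*5=70 best=98 → l++
[1,5] min(14,19)*4=56 best=98 → l++
[2,5] min(20,19)*3=57 best=98 → r--
[2,4] min(20,12)*2=24 best=98 → r--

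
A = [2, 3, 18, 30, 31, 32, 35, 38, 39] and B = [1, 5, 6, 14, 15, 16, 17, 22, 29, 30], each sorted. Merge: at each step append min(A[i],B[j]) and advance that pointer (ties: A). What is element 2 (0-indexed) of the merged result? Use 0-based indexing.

merged[2] = 3

i=0 j=0: A[i]=2>B[j]=1 take 1, j++
i=0 j=1: A[i]=2<=B[j]=5 take 2, i++
i=1 j=1: A[i]=3<=B[j]=5 take 3, i++
i=2 j=1: A[i]=18>B[j]=5 take 5, j++
i=2 j=2: A[i]=18>B[j]=6 take 6, j++
i=2 j=3: A[i]=18>B[j]=14 take 14, j++
i=2 j=4: A[i]=18>B[j]=15 take 15, j++
i=2 j=5: A[i]=18>B[j]=16 take 16, j++
i=2 j=6: A[i]=18>B[j]=17 take 17, j++
i=2 j=7: A[i]=18<=B[j]=22 take 18, i++
i=3 j=7: A[i]=30>B[j]=22 take 22, j++
i=3 j=8: A[i]=30>B[j]=29 take 29, j++
i=3 j=9: A[i]=30<=B[j]=30 take 30, i++
i=4 j=9: A[i]=31>B[j]=30 take 30, j++
i=4 j=10: B done, take A[i]=31, i++
i=5 j=10: B done, take A[i]=32, i++
i=6 j=10: B done, take A[i]=35, i++
i=7 j=10: B done, take A[i]=38, i++
i=8 j=10: B done, take A[i]=39, i++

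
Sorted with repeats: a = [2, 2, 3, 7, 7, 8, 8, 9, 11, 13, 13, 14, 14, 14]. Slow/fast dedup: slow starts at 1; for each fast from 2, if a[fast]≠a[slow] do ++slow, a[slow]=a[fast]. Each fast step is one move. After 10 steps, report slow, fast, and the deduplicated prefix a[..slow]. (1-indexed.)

(s=1,f=2) a[fast]=2=a[slow] dup → fast++
(s=1,f=3) a[fast]=3≠a[slow]=2 write a[2]=3 → slow++,fast++
(s=2,f=4) a[fast]=7≠a[slow]=3 write a[3]=7 → slow++,fast++
(s=3,f=5) a[fast]=7=a[slow] dup → fast++
(s=3,f=6) a[fast]=8≠a[slow]=7 write a[4]=8 → slow++,fast++
(s=4,f=7) a[fast]=8=a[slow] dup → fast++
(s=4,f=8) a[fast]=9≠a[slow]=8 write a[5]=9 → slow++,fast++
(s=5,f=9) a[fast]=11≠a[slow]=9 write a[6]=11 → slow++,fast++
(s=6,f=10) a[fast]=13≠a[slow]=11 write a[7]=13 → slow++,fast++
(s=7,f=11) a[fast]=13=a[slow] dup → fast++

slow=7, fast=12, prefix=[2, 3, 7, 8, 9, 11, 13]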